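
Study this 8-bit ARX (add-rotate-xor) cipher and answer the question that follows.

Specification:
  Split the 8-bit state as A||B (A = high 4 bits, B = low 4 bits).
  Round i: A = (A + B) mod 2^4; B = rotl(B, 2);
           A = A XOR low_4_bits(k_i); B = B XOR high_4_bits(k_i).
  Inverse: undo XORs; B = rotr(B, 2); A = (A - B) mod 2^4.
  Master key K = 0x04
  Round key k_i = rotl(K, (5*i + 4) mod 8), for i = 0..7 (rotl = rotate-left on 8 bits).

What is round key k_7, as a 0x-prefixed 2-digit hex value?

0x02

K = 0x04
k_0 = rotl(K, (5*0+4) mod 8) = rotl(K, 4) = 0x40
k_1 = rotl(K, (5*1+4) mod 8) = rotl(K, 1) = 0x08
k_2 = rotl(K, (5*2+4) mod 8) = rotl(K, 6) = 0x01
k_3 = rotl(K, (5*3+4) mod 8) = rotl(K, 3) = 0x20
k_4 = rotl(K, (5*4+4) mod 8) = rotl(K, 0) = 0x04
k_5 = rotl(K, (5*5+4) mod 8) = rotl(K, 5) = 0x80
k_6 = rotl(K, (5*6+4) mod 8) = rotl(K, 2) = 0x10
k_7 = rotl(K, (5*7+4) mod 8) = rotl(K, 7) = 0x02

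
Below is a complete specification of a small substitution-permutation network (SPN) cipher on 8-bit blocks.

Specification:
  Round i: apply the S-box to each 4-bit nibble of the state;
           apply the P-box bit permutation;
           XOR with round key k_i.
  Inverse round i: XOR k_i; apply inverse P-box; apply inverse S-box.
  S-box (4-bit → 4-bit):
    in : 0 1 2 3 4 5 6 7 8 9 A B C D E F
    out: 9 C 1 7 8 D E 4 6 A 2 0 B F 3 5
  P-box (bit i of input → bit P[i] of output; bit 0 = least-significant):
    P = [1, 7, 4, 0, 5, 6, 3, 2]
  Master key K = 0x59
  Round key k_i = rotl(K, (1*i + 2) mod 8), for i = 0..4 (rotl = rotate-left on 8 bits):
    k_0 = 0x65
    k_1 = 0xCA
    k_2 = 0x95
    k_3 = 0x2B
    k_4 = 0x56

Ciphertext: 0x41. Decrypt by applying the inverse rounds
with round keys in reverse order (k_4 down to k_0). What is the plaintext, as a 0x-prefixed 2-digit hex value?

0x3E

s_0 = ciphertext = 0x41
s_1 = InvRound(s_0, k_4) = 0x45
s_2 = InvRound(s_1, k_3) = 0xD2
s_3 = InvRound(s_2, k_2) = 0x90
s_4 = InvRound(s_3, k_1) = 0x8F
s_5 = InvRound(s_4, k_0) = 0x3E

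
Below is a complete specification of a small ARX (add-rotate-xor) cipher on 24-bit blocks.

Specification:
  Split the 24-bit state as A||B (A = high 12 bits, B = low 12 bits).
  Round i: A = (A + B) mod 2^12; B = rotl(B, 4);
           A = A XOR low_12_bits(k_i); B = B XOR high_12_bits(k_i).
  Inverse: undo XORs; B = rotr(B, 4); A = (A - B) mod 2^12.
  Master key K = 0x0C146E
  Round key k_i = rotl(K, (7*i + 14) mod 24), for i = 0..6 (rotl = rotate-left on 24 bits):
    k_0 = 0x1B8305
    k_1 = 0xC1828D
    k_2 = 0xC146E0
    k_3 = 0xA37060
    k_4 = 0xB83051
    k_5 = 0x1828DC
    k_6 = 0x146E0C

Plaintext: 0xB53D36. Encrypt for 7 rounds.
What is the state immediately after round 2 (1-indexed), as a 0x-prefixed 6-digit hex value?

0xCEC14A

s_0 = plaintext = 0xB53D36
s_1 = Round(s_0, k_0) = 0xB8C2D5
s_2 = Round(s_1, k_1) = 0xCEC14A
s_3 = Round(s_2, k_2) = 0x8D68B5
s_4 = Round(s_3, k_3) = 0x1EB16F
s_5 = Round(s_4, k_4) = 0x30BD72
s_6 = Round(s_5, k_5) = 0x8A16AF
s_7 = Round(s_6, k_6) = 0x15CBB0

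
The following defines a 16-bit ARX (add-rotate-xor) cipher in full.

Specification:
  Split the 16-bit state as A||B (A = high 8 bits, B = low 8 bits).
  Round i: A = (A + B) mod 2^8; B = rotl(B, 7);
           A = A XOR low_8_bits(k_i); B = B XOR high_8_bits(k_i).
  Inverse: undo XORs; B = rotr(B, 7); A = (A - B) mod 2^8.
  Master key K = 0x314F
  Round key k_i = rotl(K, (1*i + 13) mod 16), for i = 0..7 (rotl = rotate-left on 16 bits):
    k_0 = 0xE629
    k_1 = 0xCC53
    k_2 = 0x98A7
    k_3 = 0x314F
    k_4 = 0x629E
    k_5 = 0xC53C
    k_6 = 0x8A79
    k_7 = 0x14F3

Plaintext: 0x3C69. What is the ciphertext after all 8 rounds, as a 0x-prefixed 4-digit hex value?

s_0 = plaintext = 0x3C69
s_1 = Round(s_0, k_0) = 0x8C52
s_2 = Round(s_1, k_1) = 0x8DE5
s_3 = Round(s_2, k_2) = 0xD56A
s_4 = Round(s_3, k_3) = 0x7004
s_5 = Round(s_4, k_4) = 0xEA60
s_6 = Round(s_5, k_5) = 0x76F5
s_7 = Round(s_6, k_6) = 0x1270
s_8 = Round(s_7, k_7) = 0x712C

0x712C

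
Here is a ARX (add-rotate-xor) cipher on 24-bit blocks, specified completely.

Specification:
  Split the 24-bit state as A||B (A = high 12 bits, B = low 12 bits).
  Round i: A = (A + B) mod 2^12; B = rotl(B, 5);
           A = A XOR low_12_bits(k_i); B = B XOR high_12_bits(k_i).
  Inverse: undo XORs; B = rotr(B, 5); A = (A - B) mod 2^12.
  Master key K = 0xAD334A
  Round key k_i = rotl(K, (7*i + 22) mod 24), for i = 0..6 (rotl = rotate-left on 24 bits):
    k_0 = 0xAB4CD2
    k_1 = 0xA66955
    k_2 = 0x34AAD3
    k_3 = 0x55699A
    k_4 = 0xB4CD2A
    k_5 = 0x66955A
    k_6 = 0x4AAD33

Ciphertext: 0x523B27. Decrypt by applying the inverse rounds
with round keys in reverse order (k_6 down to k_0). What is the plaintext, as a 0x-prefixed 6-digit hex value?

s_0 = ciphertext = 0x523B27
s_1 = InvRound(s_0, k_6) = 0x1146FC
s_2 = InvRound(s_1, k_5) = 0x9CAA84
s_3 = InvRound(s_2, k_4) = 0x0D240E
s_4 = InvRound(s_3, k_3) = 0xD3EC0A
s_5 = InvRound(s_4, k_2) = 0x77307A
s_6 = InvRound(s_5, k_1) = 0xFD6E50
s_7 = InvRound(s_6, k_0) = 0x0DD227

0x0DD227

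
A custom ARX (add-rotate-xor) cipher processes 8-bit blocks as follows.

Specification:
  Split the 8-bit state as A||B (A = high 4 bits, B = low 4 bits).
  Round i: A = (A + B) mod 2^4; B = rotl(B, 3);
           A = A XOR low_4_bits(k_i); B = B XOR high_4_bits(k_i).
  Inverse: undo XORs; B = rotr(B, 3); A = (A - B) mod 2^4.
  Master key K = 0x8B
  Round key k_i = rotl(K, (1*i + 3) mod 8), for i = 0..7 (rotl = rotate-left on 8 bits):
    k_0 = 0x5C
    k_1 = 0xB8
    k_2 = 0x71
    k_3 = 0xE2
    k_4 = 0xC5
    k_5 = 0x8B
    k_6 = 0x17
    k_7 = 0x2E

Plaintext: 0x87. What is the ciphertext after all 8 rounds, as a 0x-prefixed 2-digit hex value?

0x07

s_0 = plaintext = 0x87
s_1 = Round(s_0, k_0) = 0x3E
s_2 = Round(s_1, k_1) = 0x9C
s_3 = Round(s_2, k_2) = 0x41
s_4 = Round(s_3, k_3) = 0x76
s_5 = Round(s_4, k_4) = 0x8F
s_6 = Round(s_5, k_5) = 0xC7
s_7 = Round(s_6, k_6) = 0x4A
s_8 = Round(s_7, k_7) = 0x07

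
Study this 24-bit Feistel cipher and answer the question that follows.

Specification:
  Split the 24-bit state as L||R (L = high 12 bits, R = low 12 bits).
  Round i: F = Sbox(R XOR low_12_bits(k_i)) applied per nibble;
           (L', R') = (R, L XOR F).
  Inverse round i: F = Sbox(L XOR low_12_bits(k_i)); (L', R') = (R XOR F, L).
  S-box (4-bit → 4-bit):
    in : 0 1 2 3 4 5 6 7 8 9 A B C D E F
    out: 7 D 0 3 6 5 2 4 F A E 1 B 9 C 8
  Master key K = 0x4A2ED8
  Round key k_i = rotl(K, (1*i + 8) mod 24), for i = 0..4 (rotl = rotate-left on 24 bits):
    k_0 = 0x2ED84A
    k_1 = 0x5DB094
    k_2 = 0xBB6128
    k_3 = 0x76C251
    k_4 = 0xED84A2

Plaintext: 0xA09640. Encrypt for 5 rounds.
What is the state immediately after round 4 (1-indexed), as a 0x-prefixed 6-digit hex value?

0x396937

s_0 = plaintext = 0xA09640
s_1 = Round(s_0, k_0) = 0x640677
s_2 = Round(s_1, k_1) = 0x677483
s_3 = Round(s_2, k_2) = 0x483396
s_4 = Round(s_3, k_3) = 0x396937
s_5 = Round(s_4, k_4) = 0x937A33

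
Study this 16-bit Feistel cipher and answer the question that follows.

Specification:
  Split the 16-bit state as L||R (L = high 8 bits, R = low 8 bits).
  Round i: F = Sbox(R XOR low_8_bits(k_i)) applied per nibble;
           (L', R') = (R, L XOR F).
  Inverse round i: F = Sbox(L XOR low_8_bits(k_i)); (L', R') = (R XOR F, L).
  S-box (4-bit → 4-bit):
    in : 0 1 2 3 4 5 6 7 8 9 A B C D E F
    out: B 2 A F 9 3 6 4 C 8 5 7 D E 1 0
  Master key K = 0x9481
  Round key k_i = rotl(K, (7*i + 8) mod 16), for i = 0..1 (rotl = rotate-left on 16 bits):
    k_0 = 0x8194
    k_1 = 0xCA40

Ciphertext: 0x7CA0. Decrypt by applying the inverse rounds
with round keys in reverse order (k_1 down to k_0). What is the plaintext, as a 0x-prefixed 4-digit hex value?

s_0 = ciphertext = 0x7CA0
s_1 = InvRound(s_0, k_1) = 0x5D7C
s_2 = InvRound(s_1, k_0) = 0xA45D

0xA45D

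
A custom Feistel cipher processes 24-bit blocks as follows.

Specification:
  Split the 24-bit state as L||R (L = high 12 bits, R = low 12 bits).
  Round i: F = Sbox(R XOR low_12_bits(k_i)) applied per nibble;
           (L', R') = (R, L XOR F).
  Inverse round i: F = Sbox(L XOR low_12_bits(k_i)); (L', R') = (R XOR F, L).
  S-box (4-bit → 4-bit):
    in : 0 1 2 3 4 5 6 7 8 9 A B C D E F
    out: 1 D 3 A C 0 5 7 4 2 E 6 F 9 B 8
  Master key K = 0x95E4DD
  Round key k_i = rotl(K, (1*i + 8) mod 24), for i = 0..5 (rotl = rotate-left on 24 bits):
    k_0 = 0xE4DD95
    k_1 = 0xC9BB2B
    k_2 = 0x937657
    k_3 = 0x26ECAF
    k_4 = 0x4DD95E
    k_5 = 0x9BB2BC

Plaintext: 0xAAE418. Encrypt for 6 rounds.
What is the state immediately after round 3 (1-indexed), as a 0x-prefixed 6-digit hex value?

s_0 = plaintext = 0xAAE418
s_1 = Round(s_0, k_0) = 0x4188E7
s_2 = Round(s_1, k_1) = 0x8E7EE7
s_3 = Round(s_2, k_2) = 0xEE7C86
s_4 = Round(s_3, k_3) = 0xC86FD5
s_5 = Round(s_4, k_4) = 0xFD59C0
s_6 = Round(s_5, k_5) = 0x9C09AA

0xEE7C86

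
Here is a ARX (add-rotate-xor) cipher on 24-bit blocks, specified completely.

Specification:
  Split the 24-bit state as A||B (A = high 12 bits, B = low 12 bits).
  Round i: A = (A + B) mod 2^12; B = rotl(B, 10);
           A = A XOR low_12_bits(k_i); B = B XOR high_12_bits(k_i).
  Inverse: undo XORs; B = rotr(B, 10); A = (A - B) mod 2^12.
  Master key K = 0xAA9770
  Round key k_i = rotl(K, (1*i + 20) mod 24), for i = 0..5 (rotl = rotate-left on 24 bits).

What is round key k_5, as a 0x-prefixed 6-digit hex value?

0x552EE1

K = 0xAA9770
k_0 = rotl(K, (1*0+20) mod 24) = rotl(K, 20) = 0x0AA977
k_1 = rotl(K, (1*1+20) mod 24) = rotl(K, 21) = 0x1552EE
k_2 = rotl(K, (1*2+20) mod 24) = rotl(K, 22) = 0x2AA5DC
k_3 = rotl(K, (1*3+20) mod 24) = rotl(K, 23) = 0x554BB8
k_4 = rotl(K, (1*4+20) mod 24) = rotl(K, 0) = 0xAA9770
k_5 = rotl(K, (1*5+20) mod 24) = rotl(K, 1) = 0x552EE1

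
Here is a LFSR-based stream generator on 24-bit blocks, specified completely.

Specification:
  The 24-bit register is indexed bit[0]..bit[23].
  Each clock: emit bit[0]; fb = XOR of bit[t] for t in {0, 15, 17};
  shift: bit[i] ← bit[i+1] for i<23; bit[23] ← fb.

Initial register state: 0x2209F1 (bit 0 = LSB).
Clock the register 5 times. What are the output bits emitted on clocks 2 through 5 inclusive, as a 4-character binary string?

reg_0 = 0x2209F1
clock 1: out=1, reg = 0x1104F8
clock 2: out=0, reg = 0x08827C
clock 3: out=0, reg = 0x84413E
clock 4: out=0, reg = 0x42209F
clock 5: out=1, reg = 0x21104F

0001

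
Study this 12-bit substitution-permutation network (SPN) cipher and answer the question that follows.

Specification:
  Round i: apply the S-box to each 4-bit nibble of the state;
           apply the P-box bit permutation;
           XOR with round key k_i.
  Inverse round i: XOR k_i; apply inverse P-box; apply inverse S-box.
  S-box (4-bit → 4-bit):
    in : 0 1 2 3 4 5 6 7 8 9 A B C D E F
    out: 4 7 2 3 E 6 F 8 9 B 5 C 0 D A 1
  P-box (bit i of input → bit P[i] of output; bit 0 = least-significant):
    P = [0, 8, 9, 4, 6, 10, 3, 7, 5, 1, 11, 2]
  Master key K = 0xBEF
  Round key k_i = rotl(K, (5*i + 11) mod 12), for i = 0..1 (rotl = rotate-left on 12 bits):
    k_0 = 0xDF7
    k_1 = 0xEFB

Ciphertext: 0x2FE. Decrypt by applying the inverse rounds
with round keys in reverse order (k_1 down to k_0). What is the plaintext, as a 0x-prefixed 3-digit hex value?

s_0 = ciphertext = 0x2FE
s_1 = InvRound(s_0, k_1) = 0xB2F
s_2 = InvRound(s_1, k_0) = 0xC6B

0xC6B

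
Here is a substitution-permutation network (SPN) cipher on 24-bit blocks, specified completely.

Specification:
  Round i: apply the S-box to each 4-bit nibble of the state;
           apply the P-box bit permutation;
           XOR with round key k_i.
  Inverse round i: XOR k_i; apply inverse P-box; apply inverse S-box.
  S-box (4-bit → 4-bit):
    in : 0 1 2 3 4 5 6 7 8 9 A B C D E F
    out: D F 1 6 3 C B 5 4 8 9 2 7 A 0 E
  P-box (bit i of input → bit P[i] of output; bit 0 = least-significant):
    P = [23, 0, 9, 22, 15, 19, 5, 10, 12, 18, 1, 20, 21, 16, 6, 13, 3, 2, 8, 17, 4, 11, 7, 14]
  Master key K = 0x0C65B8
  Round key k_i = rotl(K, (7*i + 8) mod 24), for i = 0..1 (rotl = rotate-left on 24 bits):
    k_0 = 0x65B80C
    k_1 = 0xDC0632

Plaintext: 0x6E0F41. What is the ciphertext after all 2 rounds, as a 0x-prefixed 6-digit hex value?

0x9E7053

s_0 = plaintext = 0x6E0F41
s_1 = Round(s_0, k_0) = 0x99525F
s_2 = Round(s_1, k_1) = 0x9E7053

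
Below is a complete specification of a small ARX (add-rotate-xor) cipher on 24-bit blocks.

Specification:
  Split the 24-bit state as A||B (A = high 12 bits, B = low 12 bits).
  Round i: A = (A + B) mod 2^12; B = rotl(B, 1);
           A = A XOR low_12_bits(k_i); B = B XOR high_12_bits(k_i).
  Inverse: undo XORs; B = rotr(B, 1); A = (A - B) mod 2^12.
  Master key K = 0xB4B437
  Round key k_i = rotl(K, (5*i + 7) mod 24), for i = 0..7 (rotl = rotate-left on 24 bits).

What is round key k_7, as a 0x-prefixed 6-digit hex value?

K = 0xB4B437
k_0 = rotl(K, (5*0+7) mod 24) = rotl(K, 7) = 0x5A1BDA
k_1 = rotl(K, (5*1+7) mod 24) = rotl(K, 12) = 0x437B4B
k_2 = rotl(K, (5*2+7) mod 24) = rotl(K, 17) = 0x6F6968
k_3 = rotl(K, (5*3+7) mod 24) = rotl(K, 22) = 0xED2D0D
k_4 = rotl(K, (5*4+7) mod 24) = rotl(K, 3) = 0xA5A1BD
k_5 = rotl(K, (5*5+7) mod 24) = rotl(K, 8) = 0xB437B4
k_6 = rotl(K, (5*6+7) mod 24) = rotl(K, 13) = 0x86F696
k_7 = rotl(K, (5*7+7) mod 24) = rotl(K, 18) = 0xDED2D0

0xDED2D0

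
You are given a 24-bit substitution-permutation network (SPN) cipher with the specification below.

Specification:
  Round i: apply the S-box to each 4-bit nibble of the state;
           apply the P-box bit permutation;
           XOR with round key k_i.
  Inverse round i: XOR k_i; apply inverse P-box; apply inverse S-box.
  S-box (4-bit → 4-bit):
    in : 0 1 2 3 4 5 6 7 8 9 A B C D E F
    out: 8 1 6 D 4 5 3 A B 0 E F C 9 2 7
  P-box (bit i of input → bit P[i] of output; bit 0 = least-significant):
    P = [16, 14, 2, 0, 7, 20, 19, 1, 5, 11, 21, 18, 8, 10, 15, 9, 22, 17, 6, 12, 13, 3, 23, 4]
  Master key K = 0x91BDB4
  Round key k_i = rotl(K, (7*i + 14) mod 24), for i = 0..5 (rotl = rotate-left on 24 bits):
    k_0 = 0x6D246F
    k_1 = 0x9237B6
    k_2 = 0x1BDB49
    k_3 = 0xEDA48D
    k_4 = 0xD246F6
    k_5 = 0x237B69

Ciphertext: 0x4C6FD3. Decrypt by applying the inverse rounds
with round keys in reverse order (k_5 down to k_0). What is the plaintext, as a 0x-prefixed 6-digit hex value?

0x98C289

s_0 = ciphertext = 0x4C6FD3
s_1 = InvRound(s_0, k_5) = 0x78E331
s_2 = InvRound(s_1, k_4) = 0x52F43C
s_3 = InvRound(s_2, k_3) = 0xC793F8
s_4 = InvRound(s_3, k_2) = 0xC198F7
s_5 = InvRound(s_4, k_1) = 0x1FBEED
s_6 = InvRound(s_5, k_0) = 0x98C289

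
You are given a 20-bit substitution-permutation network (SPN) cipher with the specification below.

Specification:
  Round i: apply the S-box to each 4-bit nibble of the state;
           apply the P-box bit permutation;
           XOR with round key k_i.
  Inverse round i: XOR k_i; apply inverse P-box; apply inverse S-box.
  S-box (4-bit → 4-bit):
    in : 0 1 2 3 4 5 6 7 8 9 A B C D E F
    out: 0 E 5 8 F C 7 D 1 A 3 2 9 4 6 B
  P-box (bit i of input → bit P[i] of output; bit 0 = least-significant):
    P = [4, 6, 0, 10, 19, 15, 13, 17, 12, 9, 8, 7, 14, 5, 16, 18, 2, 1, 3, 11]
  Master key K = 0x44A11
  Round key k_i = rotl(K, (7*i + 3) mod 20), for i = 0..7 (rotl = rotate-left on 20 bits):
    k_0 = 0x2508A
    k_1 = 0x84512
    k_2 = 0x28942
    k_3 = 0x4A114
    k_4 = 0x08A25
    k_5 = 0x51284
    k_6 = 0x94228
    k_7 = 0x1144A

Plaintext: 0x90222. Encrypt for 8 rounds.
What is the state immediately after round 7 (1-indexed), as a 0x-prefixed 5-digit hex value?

s_0 = plaintext = 0x90222
s_1 = Round(s_0, k_0) = 0xA6999
s_2 = Round(s_1, k_1) = 0xB83F4
s_3 = Round(s_2, k_2) = 0x84D91
s_4 = Round(s_3, k_3) = 0x36471
s_5 = Round(s_4, k_4) = 0xBF5C4
s_6 = Round(s_5, k_5) = 0xB5777
s_7 = Round(s_6, k_6) = 0x677BB
s_8 = Round(s_7, k_7) = 0x4C584

0x677BB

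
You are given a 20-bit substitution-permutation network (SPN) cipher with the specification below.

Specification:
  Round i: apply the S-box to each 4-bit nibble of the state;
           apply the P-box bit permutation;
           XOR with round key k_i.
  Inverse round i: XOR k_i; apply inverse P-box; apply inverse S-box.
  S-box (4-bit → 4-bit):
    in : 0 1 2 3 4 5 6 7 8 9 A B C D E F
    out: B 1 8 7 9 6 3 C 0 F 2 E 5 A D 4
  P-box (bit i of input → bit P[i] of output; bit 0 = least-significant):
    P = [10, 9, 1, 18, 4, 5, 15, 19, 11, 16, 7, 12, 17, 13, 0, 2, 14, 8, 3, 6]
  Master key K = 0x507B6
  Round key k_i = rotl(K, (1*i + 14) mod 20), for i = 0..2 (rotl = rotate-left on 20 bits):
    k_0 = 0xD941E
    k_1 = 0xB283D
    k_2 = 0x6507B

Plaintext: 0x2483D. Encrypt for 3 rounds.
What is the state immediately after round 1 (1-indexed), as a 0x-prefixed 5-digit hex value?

0xB166A

s_0 = plaintext = 0x2483D
s_1 = Round(s_0, k_0) = 0xB166A
s_2 = Round(s_1, k_1) = 0x82345
s_3 = Round(s_2, k_2) = 0xF5AED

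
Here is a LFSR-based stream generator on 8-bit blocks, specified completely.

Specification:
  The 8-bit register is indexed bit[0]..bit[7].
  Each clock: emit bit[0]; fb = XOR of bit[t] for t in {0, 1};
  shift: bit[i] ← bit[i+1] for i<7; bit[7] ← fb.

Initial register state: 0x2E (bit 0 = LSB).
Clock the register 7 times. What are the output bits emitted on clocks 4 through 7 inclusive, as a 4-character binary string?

1010

reg_0 = 0x2E
clock 1: out=0, reg = 0x97
clock 2: out=1, reg = 0x4B
clock 3: out=1, reg = 0x25
clock 4: out=1, reg = 0x92
clock 5: out=0, reg = 0xC9
clock 6: out=1, reg = 0xE4
clock 7: out=0, reg = 0x72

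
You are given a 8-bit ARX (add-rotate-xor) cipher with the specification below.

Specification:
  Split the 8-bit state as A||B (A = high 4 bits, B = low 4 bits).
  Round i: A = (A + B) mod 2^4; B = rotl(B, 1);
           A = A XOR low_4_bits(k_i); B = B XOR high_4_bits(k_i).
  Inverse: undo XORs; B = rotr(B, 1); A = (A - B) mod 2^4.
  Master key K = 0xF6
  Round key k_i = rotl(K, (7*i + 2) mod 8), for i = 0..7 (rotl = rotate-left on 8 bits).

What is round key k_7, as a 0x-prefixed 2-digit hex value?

K = 0xF6
k_0 = rotl(K, (7*0+2) mod 8) = rotl(K, 2) = 0xDB
k_1 = rotl(K, (7*1+2) mod 8) = rotl(K, 1) = 0xED
k_2 = rotl(K, (7*2+2) mod 8) = rotl(K, 0) = 0xF6
k_3 = rotl(K, (7*3+2) mod 8) = rotl(K, 7) = 0x7B
k_4 = rotl(K, (7*4+2) mod 8) = rotl(K, 6) = 0xBD
k_5 = rotl(K, (7*5+2) mod 8) = rotl(K, 5) = 0xDE
k_6 = rotl(K, (7*6+2) mod 8) = rotl(K, 4) = 0x6F
k_7 = rotl(K, (7*7+2) mod 8) = rotl(K, 3) = 0xB7

0xB7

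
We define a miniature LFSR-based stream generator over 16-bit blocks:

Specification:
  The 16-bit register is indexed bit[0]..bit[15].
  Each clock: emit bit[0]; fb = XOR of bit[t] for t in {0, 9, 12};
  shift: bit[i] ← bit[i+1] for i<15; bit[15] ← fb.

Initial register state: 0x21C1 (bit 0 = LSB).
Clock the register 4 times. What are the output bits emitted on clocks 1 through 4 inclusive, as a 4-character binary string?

1000

reg_0 = 0x21C1
clock 1: out=1, reg = 0x90E0
clock 2: out=0, reg = 0xC870
clock 3: out=0, reg = 0x6438
clock 4: out=0, reg = 0x321C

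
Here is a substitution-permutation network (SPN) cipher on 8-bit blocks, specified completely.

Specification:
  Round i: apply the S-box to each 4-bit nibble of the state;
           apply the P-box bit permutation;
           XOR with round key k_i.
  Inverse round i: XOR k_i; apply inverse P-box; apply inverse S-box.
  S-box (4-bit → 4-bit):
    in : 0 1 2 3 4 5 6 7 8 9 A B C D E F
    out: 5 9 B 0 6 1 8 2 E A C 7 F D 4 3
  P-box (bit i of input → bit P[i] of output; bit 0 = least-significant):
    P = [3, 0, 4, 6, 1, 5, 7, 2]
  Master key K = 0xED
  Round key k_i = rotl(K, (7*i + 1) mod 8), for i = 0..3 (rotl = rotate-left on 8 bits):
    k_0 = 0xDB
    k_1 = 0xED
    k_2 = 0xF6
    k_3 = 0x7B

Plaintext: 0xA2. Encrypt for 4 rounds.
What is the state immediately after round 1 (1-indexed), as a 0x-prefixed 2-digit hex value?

s_0 = plaintext = 0xA2
s_1 = Round(s_0, k_0) = 0x16
s_2 = Round(s_1, k_1) = 0xAB
s_3 = Round(s_2, k_2) = 0x6B
s_4 = Round(s_3, k_3) = 0x66

0x16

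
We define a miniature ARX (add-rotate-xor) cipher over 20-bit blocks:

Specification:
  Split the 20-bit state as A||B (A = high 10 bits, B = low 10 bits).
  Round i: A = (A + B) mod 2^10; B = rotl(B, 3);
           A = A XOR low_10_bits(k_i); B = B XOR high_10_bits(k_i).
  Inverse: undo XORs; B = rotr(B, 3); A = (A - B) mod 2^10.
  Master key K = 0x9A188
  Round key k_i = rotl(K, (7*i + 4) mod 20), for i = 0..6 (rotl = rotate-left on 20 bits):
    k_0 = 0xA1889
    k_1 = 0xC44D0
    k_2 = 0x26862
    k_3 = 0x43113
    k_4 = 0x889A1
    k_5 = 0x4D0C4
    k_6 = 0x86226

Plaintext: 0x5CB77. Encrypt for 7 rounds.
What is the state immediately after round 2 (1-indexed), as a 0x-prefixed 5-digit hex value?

0x522D3

s_0 = plaintext = 0x5CB77
s_1 = Round(s_0, k_0) = 0x18138
s_2 = Round(s_1, k_1) = 0x522D3
s_3 = Round(s_2, k_2) = 0x1E607
s_4 = Round(s_3, k_3) = 0xE4D30
s_5 = Round(s_4, k_4) = 0x58BA0
s_6 = Round(s_5, k_5) = 0x71833
s_7 = Round(s_6, k_6) = 0xF7F80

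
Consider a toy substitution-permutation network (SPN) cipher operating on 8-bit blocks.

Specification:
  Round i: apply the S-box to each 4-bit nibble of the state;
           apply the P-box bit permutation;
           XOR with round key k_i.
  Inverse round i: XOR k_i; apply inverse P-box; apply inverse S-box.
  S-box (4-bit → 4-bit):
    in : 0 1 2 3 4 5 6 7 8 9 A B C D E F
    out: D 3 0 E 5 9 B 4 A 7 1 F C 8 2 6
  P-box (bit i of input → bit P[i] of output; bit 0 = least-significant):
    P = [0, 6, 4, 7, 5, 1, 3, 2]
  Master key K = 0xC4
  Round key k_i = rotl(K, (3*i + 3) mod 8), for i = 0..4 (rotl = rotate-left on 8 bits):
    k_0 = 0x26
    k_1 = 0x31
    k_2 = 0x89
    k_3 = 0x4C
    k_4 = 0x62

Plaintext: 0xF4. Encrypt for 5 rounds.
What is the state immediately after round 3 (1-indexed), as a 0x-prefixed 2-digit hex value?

0xF7

s_0 = plaintext = 0xF4
s_1 = Round(s_0, k_0) = 0x3D
s_2 = Round(s_1, k_1) = 0xBF
s_3 = Round(s_2, k_2) = 0xF7
s_4 = Round(s_3, k_3) = 0x56
s_5 = Round(s_4, k_4) = 0x87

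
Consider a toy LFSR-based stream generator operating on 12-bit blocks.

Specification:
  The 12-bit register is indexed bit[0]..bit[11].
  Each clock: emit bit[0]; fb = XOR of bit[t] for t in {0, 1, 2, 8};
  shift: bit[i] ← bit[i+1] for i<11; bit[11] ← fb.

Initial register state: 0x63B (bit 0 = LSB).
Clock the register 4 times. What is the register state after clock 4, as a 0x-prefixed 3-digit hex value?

reg_0 = 0x63B
clock 1: out=1, reg = 0x31D
clock 2: out=1, reg = 0x98E
clock 3: out=0, reg = 0xCC7
clock 4: out=1, reg = 0xE63

0xE63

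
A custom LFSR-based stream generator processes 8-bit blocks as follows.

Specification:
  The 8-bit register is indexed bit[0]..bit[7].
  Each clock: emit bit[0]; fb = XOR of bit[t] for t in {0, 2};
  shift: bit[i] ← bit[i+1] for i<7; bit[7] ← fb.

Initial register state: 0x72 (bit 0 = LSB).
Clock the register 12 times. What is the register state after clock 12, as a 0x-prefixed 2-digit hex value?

0x5E

reg_0 = 0x72
clock 1: out=0, reg = 0x39
clock 2: out=1, reg = 0x9C
clock 3: out=0, reg = 0xCE
clock 4: out=0, reg = 0xE7
clock 5: out=1, reg = 0x73
clock 6: out=1, reg = 0xB9
clock 7: out=1, reg = 0xDC
clock 8: out=0, reg = 0xEE
clock 9: out=0, reg = 0xF7
clock 10: out=1, reg = 0x7B
clock 11: out=1, reg = 0xBD
clock 12: out=1, reg = 0x5E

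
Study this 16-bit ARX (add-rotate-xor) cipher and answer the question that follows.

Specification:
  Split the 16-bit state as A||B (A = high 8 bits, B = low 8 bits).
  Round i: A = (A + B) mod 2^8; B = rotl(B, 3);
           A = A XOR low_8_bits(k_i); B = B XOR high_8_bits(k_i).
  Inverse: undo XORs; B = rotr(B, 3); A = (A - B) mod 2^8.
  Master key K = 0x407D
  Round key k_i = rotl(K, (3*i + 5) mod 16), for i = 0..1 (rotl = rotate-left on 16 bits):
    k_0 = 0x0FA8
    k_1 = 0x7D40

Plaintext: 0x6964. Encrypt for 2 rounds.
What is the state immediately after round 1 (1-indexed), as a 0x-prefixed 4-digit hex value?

s_0 = plaintext = 0x6964
s_1 = Round(s_0, k_0) = 0x652C
s_2 = Round(s_1, k_1) = 0xD11C

0x652C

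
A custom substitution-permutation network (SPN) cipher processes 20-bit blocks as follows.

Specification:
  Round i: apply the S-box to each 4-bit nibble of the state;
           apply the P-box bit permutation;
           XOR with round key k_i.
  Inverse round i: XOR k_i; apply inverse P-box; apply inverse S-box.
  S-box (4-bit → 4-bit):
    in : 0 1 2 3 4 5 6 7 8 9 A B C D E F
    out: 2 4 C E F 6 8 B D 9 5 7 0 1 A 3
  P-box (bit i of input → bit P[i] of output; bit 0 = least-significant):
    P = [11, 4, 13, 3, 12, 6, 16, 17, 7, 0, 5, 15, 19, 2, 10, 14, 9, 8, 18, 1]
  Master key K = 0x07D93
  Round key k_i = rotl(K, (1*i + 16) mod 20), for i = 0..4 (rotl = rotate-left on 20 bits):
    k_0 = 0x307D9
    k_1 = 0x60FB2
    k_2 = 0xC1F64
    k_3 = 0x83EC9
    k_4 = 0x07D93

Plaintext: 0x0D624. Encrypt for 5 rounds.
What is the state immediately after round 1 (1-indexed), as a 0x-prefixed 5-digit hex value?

0x8AEC1

s_0 = plaintext = 0x0D624
s_1 = Round(s_0, k_0) = 0x8AEC1
s_2 = Round(s_1, k_1) = 0xAA9B1
s_3 = Round(s_2, k_2) = 0x1A9A4
s_4 = Round(s_3, k_3) = 0x58251
s_5 = Round(s_4, k_4) = 0xD98F3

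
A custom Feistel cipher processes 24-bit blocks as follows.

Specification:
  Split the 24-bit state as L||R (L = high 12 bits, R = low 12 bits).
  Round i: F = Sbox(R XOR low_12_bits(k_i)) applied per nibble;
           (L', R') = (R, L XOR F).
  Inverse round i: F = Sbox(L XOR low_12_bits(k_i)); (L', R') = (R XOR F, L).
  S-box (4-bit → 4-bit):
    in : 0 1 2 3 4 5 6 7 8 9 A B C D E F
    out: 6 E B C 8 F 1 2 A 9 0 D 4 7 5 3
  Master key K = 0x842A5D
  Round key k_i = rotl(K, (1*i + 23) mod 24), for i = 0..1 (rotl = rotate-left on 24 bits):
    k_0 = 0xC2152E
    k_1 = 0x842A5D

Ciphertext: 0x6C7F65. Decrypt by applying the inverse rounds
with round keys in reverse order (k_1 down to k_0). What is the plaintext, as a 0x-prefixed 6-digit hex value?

0x3BABF5

s_0 = ciphertext = 0x6C7F65
s_1 = InvRound(s_0, k_1) = 0xBF56C7
s_2 = InvRound(s_1, k_0) = 0x3BABF5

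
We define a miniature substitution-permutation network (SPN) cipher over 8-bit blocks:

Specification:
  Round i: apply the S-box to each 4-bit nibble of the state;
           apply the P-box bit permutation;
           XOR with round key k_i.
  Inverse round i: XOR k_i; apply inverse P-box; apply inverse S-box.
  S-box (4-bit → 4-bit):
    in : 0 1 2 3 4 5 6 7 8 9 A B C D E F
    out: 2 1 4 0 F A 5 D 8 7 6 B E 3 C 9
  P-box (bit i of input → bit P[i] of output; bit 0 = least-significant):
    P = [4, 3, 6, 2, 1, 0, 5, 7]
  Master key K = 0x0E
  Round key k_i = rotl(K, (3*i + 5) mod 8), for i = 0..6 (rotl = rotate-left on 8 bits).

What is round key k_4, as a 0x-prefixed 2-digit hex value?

0x1C

K = 0x0E
k_0 = rotl(K, (3*0+5) mod 8) = rotl(K, 5) = 0xC1
k_1 = rotl(K, (3*1+5) mod 8) = rotl(K, 0) = 0x0E
k_2 = rotl(K, (3*2+5) mod 8) = rotl(K, 3) = 0x70
k_3 = rotl(K, (3*3+5) mod 8) = rotl(K, 6) = 0x83
k_4 = rotl(K, (3*4+5) mod 8) = rotl(K, 1) = 0x1C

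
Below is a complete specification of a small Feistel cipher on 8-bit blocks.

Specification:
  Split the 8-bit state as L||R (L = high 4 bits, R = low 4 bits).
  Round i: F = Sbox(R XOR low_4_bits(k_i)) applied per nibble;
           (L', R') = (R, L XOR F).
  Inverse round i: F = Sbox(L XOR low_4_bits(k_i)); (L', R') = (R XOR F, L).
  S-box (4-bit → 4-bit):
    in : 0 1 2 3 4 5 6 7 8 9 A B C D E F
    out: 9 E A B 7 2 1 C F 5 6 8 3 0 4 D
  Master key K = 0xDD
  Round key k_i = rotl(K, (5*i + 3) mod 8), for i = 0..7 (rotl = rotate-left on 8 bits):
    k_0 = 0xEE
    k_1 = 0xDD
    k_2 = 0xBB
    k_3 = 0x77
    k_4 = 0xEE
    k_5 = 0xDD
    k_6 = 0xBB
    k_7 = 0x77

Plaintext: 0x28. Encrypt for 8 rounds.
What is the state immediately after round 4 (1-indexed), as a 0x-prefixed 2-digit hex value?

s_0 = plaintext = 0x28
s_1 = Round(s_0, k_0) = 0x83
s_2 = Round(s_1, k_1) = 0x3C
s_3 = Round(s_2, k_2) = 0xCF
s_4 = Round(s_3, k_3) = 0xF3
s_5 = Round(s_4, k_4) = 0x3F
s_6 = Round(s_5, k_5) = 0xF9
s_7 = Round(s_6, k_6) = 0x95
s_8 = Round(s_7, k_7) = 0x53

0xF3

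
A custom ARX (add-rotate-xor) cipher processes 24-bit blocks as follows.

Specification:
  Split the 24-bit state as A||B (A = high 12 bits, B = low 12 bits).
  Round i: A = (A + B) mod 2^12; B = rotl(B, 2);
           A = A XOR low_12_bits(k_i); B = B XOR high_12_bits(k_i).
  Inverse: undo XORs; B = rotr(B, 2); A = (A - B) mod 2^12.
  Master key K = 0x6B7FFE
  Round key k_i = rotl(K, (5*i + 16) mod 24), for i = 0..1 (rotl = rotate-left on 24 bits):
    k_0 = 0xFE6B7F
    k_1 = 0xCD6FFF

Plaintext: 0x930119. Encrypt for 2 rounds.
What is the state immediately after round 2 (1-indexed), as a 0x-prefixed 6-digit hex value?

s_0 = plaintext = 0x930119
s_1 = Round(s_0, k_0) = 0x136B82
s_2 = Round(s_1, k_1) = 0x3472DC

0x3472DC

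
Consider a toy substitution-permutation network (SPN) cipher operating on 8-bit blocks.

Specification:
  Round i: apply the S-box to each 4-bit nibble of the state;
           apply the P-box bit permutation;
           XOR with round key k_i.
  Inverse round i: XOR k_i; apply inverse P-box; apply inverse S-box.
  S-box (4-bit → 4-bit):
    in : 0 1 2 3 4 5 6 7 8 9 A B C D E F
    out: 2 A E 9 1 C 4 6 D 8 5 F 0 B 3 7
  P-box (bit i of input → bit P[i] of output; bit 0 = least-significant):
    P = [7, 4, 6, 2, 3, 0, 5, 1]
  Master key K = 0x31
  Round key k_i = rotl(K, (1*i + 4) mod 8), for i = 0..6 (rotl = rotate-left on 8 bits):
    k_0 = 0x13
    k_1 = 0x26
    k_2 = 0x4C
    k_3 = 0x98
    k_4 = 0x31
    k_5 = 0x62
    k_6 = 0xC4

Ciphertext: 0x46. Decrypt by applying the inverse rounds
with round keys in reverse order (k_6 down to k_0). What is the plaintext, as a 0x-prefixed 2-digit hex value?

s_0 = ciphertext = 0x46
s_1 = InvRound(s_0, k_6) = 0x94
s_2 = InvRound(s_1, k_5) = 0x5B
s_3 = InvRound(s_2, k_4) = 0x86
s_4 = InvRound(s_3, k_3) = 0x31
s_5 = InvRound(s_4, k_2) = 0xF2
s_6 = InvRound(s_5, k_1) = 0xCB
s_7 = InvRound(s_6, k_0) = 0x4F

0x4F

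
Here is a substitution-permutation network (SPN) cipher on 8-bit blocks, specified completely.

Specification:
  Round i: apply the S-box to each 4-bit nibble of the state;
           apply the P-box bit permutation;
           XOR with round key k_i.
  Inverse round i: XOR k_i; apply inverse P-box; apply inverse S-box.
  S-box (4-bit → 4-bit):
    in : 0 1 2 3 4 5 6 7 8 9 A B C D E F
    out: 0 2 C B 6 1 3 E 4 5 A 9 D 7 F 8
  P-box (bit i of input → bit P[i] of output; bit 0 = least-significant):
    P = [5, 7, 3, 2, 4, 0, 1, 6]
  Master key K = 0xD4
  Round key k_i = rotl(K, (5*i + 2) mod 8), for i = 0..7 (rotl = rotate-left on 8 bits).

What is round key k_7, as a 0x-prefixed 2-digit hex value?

0x9A

K = 0xD4
k_0 = rotl(K, (5*0+2) mod 8) = rotl(K, 2) = 0x53
k_1 = rotl(K, (5*1+2) mod 8) = rotl(K, 7) = 0x6A
k_2 = rotl(K, (5*2+2) mod 8) = rotl(K, 4) = 0x4D
k_3 = rotl(K, (5*3+2) mod 8) = rotl(K, 1) = 0xA9
k_4 = rotl(K, (5*4+2) mod 8) = rotl(K, 6) = 0x35
k_5 = rotl(K, (5*5+2) mod 8) = rotl(K, 3) = 0xA6
k_6 = rotl(K, (5*6+2) mod 8) = rotl(K, 0) = 0xD4
k_7 = rotl(K, (5*7+2) mod 8) = rotl(K, 5) = 0x9A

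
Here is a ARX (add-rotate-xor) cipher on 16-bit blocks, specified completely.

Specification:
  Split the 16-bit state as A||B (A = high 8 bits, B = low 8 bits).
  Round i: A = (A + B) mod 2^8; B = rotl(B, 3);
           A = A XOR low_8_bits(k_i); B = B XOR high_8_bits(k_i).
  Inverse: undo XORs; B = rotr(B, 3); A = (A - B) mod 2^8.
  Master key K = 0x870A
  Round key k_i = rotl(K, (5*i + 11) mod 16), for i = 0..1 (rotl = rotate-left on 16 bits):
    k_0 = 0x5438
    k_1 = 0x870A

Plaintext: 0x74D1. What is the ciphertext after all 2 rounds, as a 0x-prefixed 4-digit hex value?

s_0 = plaintext = 0x74D1
s_1 = Round(s_0, k_0) = 0x7DDA
s_2 = Round(s_1, k_1) = 0x5D51

0x5D51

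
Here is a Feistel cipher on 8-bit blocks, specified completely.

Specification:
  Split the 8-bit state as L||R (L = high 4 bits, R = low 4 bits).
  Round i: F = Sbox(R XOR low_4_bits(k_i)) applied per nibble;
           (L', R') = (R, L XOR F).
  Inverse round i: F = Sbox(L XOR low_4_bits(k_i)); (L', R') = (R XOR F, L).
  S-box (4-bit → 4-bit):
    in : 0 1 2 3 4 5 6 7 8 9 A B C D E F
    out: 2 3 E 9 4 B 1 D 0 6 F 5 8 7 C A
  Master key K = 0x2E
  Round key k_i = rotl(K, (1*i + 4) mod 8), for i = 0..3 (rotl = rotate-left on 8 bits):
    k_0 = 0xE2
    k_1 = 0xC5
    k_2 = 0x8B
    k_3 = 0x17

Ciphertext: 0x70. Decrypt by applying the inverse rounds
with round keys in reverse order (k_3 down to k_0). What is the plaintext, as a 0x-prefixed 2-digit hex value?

s_0 = ciphertext = 0x70
s_1 = InvRound(s_0, k_3) = 0x27
s_2 = InvRound(s_1, k_2) = 0x12
s_3 = InvRound(s_2, k_1) = 0x61
s_4 = InvRound(s_3, k_0) = 0x56

0x56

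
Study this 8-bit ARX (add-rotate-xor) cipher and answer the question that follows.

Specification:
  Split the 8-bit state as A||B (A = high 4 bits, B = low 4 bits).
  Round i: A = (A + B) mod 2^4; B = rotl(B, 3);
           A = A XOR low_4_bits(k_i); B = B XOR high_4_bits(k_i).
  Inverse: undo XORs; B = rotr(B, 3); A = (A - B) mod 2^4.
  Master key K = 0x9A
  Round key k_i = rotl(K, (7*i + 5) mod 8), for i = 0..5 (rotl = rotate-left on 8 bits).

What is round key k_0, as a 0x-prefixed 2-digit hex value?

0x53

K = 0x9A
k_0 = rotl(K, (7*0+5) mod 8) = rotl(K, 5) = 0x53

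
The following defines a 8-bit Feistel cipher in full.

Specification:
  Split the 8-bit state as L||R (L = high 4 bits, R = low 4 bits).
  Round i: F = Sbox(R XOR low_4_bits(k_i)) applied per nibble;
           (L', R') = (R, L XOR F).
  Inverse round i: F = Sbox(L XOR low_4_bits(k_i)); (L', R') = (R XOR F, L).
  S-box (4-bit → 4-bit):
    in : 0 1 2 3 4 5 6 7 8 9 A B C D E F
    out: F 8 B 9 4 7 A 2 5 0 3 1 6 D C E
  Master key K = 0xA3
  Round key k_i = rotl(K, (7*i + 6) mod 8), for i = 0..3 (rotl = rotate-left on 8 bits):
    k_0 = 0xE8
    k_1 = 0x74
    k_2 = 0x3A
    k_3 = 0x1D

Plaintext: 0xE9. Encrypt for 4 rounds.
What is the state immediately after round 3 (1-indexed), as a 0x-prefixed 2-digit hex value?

0x23

s_0 = plaintext = 0xE9
s_1 = Round(s_0, k_0) = 0x96
s_2 = Round(s_1, k_1) = 0x62
s_3 = Round(s_2, k_2) = 0x23
s_4 = Round(s_3, k_3) = 0x3E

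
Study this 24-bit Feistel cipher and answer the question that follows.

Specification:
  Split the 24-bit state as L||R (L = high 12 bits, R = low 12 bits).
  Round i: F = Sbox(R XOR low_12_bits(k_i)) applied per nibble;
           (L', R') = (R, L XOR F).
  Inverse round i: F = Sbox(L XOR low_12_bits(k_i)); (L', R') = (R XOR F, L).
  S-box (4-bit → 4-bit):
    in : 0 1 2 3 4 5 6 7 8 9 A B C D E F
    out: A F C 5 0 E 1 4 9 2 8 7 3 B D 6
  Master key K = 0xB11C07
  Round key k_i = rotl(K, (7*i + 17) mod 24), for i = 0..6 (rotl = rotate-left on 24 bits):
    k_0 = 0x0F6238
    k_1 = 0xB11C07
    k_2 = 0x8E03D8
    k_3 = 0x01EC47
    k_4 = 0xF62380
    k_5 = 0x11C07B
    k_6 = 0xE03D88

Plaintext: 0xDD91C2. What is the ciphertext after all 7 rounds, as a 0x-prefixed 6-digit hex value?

0xDC1977

s_0 = plaintext = 0xDD91C2
s_1 = Round(s_0, k_0) = 0x1C28B1
s_2 = Round(s_1, k_1) = 0x8B11B3
s_3 = Round(s_2, k_2) = 0x1B34A6
s_4 = Round(s_3, k_3) = 0x4A686C
s_5 = Round(s_4, k_4) = 0x86C375
s_6 = Round(s_5, k_5) = 0x375DC1
s_7 = Round(s_6, k_6) = 0xDC1977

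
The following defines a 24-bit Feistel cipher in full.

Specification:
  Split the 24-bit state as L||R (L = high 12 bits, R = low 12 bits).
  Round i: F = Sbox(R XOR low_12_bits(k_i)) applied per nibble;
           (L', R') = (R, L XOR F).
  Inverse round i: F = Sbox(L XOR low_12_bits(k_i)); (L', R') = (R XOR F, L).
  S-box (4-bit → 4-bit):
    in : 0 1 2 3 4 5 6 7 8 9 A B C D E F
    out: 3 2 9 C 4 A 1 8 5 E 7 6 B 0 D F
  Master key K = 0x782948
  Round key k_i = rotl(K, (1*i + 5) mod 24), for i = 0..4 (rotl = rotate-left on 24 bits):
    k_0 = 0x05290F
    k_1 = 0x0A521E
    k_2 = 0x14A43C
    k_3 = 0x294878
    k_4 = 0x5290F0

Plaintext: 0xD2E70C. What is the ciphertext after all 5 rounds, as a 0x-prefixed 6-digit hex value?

s_0 = plaintext = 0xD2E70C
s_1 = Round(s_0, k_0) = 0x70C012
s_2 = Round(s_1, k_1) = 0x012E37
s_3 = Round(s_2, k_2) = 0xE37724
s_4 = Round(s_3, k_3) = 0x72419C
s_5 = Round(s_4, k_4) = 0x19C53F

0x19C53F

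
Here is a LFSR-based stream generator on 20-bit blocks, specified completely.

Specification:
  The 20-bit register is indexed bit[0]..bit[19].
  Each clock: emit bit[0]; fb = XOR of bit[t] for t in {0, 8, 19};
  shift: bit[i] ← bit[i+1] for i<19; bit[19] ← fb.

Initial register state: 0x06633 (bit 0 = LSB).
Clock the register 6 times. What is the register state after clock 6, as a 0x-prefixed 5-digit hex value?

reg_0 = 0x06633
clock 1: out=1, reg = 0x83319
clock 2: out=1, reg = 0xC198C
clock 3: out=0, reg = 0x60CC6
clock 4: out=0, reg = 0x30663
clock 5: out=1, reg = 0x98331
clock 6: out=1, reg = 0xCC198

0xCC198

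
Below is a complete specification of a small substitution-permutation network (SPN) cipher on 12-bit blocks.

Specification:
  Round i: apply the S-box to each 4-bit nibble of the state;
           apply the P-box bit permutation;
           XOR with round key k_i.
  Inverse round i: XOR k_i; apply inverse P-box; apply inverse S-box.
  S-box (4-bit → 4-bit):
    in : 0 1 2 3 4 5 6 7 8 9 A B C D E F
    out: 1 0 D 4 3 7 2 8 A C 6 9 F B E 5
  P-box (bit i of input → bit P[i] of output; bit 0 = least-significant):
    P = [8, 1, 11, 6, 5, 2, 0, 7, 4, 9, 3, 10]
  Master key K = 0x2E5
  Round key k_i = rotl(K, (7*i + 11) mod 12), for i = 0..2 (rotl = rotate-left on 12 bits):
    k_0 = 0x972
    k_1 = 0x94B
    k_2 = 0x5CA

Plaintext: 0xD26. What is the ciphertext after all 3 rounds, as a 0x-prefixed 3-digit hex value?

0x1E1

s_0 = plaintext = 0xD26
s_1 = Round(s_0, k_0) = 0xFC1
s_2 = Round(s_1, k_1) = 0x9F6
s_3 = Round(s_2, k_2) = 0x1E1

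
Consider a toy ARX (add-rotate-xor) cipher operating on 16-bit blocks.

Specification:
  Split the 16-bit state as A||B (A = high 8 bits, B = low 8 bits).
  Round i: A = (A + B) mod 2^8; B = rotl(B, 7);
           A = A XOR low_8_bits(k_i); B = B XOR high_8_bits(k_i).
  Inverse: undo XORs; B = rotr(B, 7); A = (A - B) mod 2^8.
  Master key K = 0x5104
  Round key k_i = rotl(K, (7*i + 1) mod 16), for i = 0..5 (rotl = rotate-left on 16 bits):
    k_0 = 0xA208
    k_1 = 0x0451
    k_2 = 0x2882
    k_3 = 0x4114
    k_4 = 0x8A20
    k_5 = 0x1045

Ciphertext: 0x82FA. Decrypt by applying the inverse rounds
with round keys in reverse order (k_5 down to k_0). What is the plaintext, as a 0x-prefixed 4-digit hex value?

s_0 = ciphertext = 0x82FA
s_1 = InvRound(s_0, k_5) = 0xF2D5
s_2 = InvRound(s_1, k_4) = 0x14BE
s_3 = InvRound(s_2, k_3) = 0x01FF
s_4 = InvRound(s_3, k_2) = 0xD4AF
s_5 = InvRound(s_4, k_1) = 0x2E57
s_6 = InvRound(s_5, k_0) = 0x3BEB

0x3BEB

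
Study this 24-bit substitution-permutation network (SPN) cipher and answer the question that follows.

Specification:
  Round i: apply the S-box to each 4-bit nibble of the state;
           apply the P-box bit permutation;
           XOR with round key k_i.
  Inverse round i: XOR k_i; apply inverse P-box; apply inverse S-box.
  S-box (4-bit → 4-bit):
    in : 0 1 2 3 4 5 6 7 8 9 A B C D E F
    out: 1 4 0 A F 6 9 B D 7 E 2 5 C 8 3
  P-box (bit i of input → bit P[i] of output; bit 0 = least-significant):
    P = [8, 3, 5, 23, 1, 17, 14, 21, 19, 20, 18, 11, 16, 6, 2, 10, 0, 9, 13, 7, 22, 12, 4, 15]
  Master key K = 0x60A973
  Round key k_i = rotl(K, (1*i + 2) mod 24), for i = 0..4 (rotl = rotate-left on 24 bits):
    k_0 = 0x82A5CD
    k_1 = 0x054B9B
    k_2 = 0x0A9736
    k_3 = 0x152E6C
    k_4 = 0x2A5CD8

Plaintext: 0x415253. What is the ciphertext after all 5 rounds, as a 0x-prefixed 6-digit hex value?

s_0 = plaintext = 0x415253
s_1 = Round(s_0, k_0) = 0x405591
s_2 = Round(s_1, k_1) = 0x539BEC
s_3 = Round(s_2, k_2) = 0x3B84C2
s_4 = Round(s_3, k_3) = 0x08F06A
s_5 = Round(s_4, k_4) = 0xC37C33

0xC37C33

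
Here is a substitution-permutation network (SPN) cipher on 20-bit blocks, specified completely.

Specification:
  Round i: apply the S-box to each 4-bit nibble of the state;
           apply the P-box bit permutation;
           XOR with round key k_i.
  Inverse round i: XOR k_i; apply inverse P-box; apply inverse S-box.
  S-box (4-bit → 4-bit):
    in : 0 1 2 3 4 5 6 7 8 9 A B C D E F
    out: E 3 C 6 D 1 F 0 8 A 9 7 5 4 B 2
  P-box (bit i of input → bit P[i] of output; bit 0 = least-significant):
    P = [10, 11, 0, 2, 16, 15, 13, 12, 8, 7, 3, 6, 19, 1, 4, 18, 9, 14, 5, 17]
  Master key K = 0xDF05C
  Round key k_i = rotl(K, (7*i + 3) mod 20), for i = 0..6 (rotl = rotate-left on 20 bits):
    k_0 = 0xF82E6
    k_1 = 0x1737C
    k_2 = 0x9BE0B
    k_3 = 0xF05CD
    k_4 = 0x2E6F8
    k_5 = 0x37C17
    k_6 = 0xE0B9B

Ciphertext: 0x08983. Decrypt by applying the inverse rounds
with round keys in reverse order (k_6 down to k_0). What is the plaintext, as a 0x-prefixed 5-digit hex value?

0x2392C

s_0 = ciphertext = 0x08983
s_1 = InvRound(s_0, k_6) = 0xA4DF7
s_2 = InvRound(s_1, k_5) = 0xD5E47
s_3 = InvRound(s_2, k_4) = 0x26360
s_4 = InvRound(s_3, k_3) = 0xBA3C4
s_5 = InvRound(s_4, k_2) = 0x8F686
s_6 = InvRound(s_5, k_1) = 0xDB615
s_7 = InvRound(s_6, k_0) = 0x2392C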